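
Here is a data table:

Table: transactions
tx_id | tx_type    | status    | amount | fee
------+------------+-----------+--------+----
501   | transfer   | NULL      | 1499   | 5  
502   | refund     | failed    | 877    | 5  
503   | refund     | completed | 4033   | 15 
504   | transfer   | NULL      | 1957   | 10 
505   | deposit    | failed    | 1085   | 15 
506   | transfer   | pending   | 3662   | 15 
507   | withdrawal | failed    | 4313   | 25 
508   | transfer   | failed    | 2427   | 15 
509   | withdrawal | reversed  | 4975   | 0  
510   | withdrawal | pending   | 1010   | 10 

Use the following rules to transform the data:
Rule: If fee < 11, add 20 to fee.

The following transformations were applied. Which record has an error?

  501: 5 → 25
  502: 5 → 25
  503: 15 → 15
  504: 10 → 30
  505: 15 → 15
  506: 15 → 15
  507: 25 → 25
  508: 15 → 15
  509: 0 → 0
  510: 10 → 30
Record 509 has an error. The correct transformed value should be 20, not 0.

Step 1: Check each record against the rule
Step 2: Record 509 has fee = 0
Step 3: Since 0 < 11, the bonus should have been applied
Step 4: Correct value = 20, but claimed value = 0
Conclusion: Record 509 has the error.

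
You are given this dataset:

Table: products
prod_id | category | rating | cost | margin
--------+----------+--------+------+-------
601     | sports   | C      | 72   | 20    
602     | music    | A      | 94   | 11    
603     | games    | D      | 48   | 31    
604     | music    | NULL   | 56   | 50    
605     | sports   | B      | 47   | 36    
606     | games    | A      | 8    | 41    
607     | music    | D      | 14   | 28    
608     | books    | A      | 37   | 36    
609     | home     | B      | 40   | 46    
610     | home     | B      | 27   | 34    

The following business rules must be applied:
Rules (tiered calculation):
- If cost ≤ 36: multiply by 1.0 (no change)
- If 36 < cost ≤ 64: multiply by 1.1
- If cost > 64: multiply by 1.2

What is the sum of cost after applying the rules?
499.0

Step 1: Tier 1 (cost ≤ 36): 3 records, sum = 49 × 1.0 = 49.0
Step 2: Tier 2 (36 < cost ≤ 64): 5 records, sum = 228 × 1.1 = 250.8
Step 3: Tier 3 (cost > 64): 2 records, sum = 166 × 1.2 = 199.2
Step 4: Final sum = 49.0 + 250.8 + 199.2 = 499.0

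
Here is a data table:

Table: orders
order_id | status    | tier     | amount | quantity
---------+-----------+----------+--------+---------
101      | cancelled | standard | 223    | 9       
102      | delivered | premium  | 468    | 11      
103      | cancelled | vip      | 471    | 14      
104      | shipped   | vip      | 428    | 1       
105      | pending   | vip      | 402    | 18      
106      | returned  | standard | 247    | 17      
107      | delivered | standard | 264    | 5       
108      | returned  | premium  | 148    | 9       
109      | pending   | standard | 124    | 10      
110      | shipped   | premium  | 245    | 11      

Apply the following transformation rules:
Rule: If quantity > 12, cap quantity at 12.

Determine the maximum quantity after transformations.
12

Step 1: Original maximum quantity = 18
Step 2: Apply cap at 12
Step 3: 3 records had quantity > 12 and were capped
Step 4: Maximum after transformation = 12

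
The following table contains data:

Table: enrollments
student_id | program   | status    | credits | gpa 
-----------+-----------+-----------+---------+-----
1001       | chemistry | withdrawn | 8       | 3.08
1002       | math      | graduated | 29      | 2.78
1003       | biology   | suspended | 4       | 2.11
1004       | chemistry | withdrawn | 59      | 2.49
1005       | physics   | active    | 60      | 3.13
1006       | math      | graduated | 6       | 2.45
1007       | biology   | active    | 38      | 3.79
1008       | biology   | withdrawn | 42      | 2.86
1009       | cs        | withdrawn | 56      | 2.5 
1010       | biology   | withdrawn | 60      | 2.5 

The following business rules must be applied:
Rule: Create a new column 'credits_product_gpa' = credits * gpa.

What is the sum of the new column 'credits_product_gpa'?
1017.25

Step 1: For each record, compute credits * gpa
Example calculations:
  8 * 3.08 = 24.64
  29 * 2.78 = 80.62
  4 * 2.11 = 8.44
  ...
Step 2: Sum all derived values
Step 3: Total = 1017.25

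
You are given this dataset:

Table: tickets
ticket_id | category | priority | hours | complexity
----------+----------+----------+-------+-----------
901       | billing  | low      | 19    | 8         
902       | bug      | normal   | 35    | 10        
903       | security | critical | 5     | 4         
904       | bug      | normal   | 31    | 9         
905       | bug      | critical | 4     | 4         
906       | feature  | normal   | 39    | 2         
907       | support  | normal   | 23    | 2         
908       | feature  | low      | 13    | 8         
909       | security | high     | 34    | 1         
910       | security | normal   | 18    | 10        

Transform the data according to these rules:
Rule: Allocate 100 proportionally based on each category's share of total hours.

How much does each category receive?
billing: 8.6, bug: 31.67, feature: 23.53, security: 25.79, support: 10.41

Step 1: Calculate total hours = 221
Step 2: Calculate each category's proportion:
  billing: 19/221 = 8.60% → 8.6
  bug: 70/221 = 31.67% → 31.67
  feature: 52/221 = 23.53% → 23.53
  security: 57/221 = 25.79% → 25.79
  support: 23/221 = 10.41% → 10.41
Step 3: Verify: sum of allocations ≈ 100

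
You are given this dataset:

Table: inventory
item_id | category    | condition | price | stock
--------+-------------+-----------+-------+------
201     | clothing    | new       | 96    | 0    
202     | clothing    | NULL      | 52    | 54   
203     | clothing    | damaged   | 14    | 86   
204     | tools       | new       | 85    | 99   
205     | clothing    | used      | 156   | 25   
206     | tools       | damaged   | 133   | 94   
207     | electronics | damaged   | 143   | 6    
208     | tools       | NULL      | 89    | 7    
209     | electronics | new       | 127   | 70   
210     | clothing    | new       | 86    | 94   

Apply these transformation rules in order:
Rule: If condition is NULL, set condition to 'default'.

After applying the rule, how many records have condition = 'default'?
2

Step 1: Count records where condition IS NULL
Step 2: Found 2 records with NULL condition
Step 3: These records will have condition set to 'default'
Step 4: Records already having condition = 'default': 0
Step 5: Answer: 2 + 0 = 2 records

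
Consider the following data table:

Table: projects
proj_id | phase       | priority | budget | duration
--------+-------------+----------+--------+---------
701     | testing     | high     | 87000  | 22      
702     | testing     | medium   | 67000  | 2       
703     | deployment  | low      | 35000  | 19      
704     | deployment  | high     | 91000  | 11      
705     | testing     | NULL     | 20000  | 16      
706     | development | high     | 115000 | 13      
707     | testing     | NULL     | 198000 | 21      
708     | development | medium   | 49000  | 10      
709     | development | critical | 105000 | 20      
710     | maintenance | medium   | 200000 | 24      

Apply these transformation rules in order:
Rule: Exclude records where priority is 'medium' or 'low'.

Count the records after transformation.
6

Step 1: Count records to exclude
  - 3 (medium) + 1 (low) = 4 records
Step 2: Total records: 10
Step 3: Remaining = 10 - 4 = 6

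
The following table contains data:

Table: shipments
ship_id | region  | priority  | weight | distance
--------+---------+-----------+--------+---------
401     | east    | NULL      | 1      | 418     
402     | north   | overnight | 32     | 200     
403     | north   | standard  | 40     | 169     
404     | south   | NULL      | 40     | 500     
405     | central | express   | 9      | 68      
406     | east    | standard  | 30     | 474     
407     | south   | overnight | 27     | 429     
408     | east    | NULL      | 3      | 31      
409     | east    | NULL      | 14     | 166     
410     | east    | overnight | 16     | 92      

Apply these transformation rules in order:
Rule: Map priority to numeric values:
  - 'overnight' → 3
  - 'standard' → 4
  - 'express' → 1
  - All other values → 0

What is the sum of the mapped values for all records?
18

Step 1: Apply mapping to each record
Step 2: Count by status:
  'overnight': 3 records × 3 = 9
  'standard': 2 records × 4 = 8
  'express': 1 records × 1 = 1
Step 3: Sum all mapped values = 18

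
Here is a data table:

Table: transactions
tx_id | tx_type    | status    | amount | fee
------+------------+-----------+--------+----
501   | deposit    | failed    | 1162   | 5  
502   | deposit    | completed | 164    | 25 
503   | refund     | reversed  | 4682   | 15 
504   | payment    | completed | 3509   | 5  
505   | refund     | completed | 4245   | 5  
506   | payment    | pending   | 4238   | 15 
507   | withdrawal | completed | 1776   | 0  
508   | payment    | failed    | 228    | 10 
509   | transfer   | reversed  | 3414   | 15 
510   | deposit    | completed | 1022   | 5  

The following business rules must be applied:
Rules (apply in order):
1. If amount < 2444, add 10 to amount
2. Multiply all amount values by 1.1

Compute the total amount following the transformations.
26939.0

Step 1: Apply Rule 1 - Add 10 to records with amount < 2444
  - 5 records affected: 4352 + (5 × 10) = 4402
  - Unaffected records: 20088
  - Sum after Rule 1: 24490
Step 2: Apply Rule 2 - Multiply all by 1.1
  - 24490 × 1.1 = 26939.0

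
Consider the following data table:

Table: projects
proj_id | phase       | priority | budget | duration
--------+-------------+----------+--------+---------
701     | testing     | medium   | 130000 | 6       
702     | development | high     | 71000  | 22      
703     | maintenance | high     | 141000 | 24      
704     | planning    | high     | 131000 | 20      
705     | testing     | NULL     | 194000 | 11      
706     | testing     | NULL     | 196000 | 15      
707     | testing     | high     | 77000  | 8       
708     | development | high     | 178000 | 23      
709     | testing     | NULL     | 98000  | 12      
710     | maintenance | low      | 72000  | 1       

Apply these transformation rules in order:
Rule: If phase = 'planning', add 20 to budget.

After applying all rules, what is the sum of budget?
1288020

Step 1: Count records where phase = 'planning': 1
Step 2: Total bonus added: 1 × 20 = 20
Step 3: Original sum of budget: 1288000
Step 4: Final sum = 1288000 + 20 = 1288020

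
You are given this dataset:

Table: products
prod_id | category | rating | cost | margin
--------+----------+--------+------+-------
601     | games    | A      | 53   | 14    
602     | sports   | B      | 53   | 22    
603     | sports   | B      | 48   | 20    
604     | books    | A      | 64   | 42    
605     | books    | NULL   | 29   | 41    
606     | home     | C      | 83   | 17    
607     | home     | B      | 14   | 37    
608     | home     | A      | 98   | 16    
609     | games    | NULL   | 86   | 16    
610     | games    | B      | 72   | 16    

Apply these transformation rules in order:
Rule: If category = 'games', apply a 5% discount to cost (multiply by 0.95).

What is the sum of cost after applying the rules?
589.45

Step 1: Records with category = 'games' have total cost = 211
Step 2: Apply multiplier: 211 × 0.95 = 200.45
Step 3: Other records total: 389
Step 4: Final sum = 200.45 + 389 = 589.45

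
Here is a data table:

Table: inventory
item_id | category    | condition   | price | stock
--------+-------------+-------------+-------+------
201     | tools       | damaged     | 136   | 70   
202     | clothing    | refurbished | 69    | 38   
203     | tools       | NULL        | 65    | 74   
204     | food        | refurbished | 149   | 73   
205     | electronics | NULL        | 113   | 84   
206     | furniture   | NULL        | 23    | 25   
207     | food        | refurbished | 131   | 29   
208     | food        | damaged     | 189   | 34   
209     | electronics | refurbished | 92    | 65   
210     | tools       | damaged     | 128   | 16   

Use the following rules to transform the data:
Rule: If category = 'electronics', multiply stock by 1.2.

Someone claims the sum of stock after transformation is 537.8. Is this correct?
Yes, the result is correct.

Step 1: Calculate the correct sum after transformation
Step 2: Apply multiplier 1.2 to records where category = 'electronics'
Step 3: Correct result = 537.8
Step 4: Claimed result = 537.8
Step 5: 537.8 = 537.8 ✓
Conclusion: The claimed result is correct.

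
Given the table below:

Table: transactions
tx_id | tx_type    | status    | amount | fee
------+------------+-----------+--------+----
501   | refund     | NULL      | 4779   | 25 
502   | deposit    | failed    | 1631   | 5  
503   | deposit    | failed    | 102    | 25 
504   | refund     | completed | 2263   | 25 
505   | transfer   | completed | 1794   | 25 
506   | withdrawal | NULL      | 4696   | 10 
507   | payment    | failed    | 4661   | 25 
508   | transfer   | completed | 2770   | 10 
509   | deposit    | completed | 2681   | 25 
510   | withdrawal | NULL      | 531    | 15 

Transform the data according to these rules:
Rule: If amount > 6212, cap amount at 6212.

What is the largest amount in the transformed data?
4779

Step 1: Original maximum amount = 4779
Step 2: Check cap of 6212 against maximum
Step 3: No records exceed the cap (max 4779 <= cap 6212), so no capping applies
Step 4: Maximum after transformation = 4779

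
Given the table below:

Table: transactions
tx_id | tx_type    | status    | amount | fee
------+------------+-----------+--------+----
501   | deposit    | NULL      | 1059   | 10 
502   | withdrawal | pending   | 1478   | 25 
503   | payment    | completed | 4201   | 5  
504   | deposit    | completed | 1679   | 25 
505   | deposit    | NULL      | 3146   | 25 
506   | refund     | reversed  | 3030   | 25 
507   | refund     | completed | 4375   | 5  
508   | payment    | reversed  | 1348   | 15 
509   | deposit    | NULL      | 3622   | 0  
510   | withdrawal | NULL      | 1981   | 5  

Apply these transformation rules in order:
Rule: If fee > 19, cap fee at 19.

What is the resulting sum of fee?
116

Step 1: 4 records have fee > 19
Step 2: These records originally summed to 100
Step 3: After capping: 4 × 19 = 76
Step 4: Unaffected records sum: 40
Step 5: Final sum = 76 + 40 = 116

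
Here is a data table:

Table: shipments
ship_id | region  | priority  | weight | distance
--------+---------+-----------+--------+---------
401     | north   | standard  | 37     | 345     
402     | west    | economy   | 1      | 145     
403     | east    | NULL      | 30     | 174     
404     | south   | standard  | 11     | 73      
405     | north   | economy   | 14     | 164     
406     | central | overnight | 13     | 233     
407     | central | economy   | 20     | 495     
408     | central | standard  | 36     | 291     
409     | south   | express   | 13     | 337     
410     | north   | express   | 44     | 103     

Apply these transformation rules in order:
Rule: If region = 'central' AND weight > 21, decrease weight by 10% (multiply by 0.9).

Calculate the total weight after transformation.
215.4

Step 1: Find records where region = 'central' AND weight > 21
Step 2: 1 records match, summing to 36
Step 3: After multiplier: 36 × 0.9 = 32.4
Step 4: Unaffected records sum: 183
Step 5: Final sum = 32.4 + 183 = 215.4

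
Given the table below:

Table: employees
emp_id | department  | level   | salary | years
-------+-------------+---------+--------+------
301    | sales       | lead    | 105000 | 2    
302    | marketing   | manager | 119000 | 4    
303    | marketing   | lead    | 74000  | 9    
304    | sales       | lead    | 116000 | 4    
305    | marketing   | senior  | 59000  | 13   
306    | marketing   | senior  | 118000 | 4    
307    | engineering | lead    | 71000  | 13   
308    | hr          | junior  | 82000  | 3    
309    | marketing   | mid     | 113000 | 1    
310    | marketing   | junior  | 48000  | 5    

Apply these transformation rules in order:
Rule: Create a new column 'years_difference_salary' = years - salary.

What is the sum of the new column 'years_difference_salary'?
-904942

Step 1: For each record, compute years - salary
Example calculations:
  2 - 105000 = -104998
  4 - 119000 = -118996
  9 - 74000 = -73991
  ...
Step 2: Sum all derived values
Step 3: Total = -904942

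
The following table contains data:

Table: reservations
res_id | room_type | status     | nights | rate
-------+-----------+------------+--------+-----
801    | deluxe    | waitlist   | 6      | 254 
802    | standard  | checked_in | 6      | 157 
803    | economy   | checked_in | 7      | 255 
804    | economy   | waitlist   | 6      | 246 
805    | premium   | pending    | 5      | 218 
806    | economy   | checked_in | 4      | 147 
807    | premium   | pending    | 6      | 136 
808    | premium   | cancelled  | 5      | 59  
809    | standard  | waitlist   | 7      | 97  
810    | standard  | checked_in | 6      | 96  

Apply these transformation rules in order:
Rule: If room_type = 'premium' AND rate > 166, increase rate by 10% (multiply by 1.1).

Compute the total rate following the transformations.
1686.8

Step 1: Find records where room_type = 'premium' AND rate > 166
Step 2: 1 records match, summing to 218
Step 3: After multiplier: 218 × 1.1 = 239.8
Step 4: Unaffected records sum: 1447
Step 5: Final sum = 239.8 + 1447 = 1686.8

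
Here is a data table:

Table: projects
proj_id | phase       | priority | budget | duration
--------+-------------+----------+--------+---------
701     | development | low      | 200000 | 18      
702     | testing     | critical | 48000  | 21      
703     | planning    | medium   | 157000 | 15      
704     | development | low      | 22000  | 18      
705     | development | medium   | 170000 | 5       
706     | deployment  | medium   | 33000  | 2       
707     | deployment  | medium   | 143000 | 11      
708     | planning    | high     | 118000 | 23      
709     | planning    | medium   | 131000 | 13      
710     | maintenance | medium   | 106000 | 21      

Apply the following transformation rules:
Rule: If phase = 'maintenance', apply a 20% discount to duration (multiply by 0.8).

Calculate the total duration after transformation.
142.8

Step 1: Records with phase = 'maintenance' have total duration = 21
Step 2: Apply multiplier: 21 × 0.8 = 16.8
Step 3: Other records total: 126
Step 4: Final sum = 16.8 + 126 = 142.8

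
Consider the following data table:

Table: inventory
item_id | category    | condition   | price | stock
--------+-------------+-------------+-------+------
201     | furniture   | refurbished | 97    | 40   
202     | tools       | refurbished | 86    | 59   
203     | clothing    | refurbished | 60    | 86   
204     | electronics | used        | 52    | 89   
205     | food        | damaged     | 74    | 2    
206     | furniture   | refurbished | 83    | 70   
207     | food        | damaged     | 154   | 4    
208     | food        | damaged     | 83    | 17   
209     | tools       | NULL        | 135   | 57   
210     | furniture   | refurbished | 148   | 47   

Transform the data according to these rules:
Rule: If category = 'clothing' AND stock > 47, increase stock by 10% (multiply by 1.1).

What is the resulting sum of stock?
479.6

Step 1: Find records where category = 'clothing' AND stock > 47
Step 2: 1 records match, summing to 86
Step 3: After multiplier: 86 × 1.1 = 94.6
Step 4: Unaffected records sum: 385
Step 5: Final sum = 94.6 + 385 = 479.6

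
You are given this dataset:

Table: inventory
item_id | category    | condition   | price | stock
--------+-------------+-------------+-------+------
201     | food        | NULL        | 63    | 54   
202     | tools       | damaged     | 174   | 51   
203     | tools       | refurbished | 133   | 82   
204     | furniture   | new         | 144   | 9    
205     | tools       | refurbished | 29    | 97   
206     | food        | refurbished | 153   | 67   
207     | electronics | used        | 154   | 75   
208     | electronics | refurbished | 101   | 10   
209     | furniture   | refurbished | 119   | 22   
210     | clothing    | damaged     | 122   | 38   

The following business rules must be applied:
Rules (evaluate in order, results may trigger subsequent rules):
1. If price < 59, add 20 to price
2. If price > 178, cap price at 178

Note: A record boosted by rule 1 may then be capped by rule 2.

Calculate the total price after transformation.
1212

Step 1: Apply rule 1 to records with price < 59
  - 1 records get bonus of 20
  - Of these, 0 records then exceed 178 and get capped
Step 2: Apply rule 2 to records with price > 178
  - 0 records (original) are capped
Step 3: Calculate final sum = 1212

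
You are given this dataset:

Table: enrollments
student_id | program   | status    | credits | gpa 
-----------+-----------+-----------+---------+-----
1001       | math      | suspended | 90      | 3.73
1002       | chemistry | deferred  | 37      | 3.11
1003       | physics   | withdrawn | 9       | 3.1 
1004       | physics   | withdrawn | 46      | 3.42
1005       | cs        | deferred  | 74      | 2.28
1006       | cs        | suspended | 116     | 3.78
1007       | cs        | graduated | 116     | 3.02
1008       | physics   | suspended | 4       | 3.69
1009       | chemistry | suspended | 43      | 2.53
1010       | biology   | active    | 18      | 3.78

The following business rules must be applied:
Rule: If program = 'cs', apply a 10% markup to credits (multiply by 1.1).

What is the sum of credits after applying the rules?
583.6

Step 1: Records with program = 'cs' have total credits = 306
Step 2: Apply multiplier: 306 × 1.1 = 336.6
Step 3: Other records total: 247
Step 4: Final sum = 336.6 + 247 = 583.6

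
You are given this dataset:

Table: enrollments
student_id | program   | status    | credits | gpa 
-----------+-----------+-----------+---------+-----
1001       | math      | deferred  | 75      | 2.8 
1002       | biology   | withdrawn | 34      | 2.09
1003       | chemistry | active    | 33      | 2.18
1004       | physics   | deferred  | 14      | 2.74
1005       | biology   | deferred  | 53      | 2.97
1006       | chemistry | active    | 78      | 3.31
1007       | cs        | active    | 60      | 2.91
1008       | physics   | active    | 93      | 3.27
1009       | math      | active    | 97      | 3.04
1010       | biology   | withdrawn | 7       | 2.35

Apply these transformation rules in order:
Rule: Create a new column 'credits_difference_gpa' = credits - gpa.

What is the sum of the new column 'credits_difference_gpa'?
516.34

Step 1: For each record, compute credits - gpa
Example calculations:
  75 - 2.8 = 72.2
  34 - 2.09 = 31.91
  33 - 2.18 = 30.82
  ...
Step 2: Sum all derived values
Step 3: Total = 516.34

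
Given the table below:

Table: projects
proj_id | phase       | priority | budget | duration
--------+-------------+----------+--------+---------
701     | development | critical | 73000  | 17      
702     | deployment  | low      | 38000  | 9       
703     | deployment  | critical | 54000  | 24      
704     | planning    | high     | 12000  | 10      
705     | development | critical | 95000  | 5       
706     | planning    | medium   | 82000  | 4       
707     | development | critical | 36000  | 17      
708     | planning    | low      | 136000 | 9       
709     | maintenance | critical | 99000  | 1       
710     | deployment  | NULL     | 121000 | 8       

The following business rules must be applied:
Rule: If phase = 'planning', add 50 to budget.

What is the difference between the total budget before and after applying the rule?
150

Step 1: Original sum of budget = 746000
Step 2: 3 records have phase = 'planning'
Step 3: Each affected record changes by 50
Step 4: Total change = 3 × 50 = 150
Step 5: New sum = 746000 + 150 = 746150
Step 6: Difference = |746150 - 746000| = 150
        (Sum increased by 150)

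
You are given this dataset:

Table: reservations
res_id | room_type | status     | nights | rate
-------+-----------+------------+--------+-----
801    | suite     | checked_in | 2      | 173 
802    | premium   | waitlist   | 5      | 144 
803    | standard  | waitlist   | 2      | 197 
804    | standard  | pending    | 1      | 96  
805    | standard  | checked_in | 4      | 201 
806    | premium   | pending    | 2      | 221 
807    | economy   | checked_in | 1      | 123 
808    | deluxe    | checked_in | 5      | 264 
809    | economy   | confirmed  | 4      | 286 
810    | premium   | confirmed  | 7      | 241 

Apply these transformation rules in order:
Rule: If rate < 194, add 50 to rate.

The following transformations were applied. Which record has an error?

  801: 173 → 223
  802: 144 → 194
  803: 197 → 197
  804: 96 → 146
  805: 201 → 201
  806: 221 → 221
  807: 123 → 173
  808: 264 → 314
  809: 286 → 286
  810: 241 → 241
Record 808 has an error. The correct transformed value should be 264, not 314.

Step 1: Check each record against the rule
Step 2: Record 808 has rate = 264
Step 3: Since 264 >= 194, the bonus should not have been applied
Step 4: Correct value = 264, but claimed value = 314
Conclusion: Record 808 has the error.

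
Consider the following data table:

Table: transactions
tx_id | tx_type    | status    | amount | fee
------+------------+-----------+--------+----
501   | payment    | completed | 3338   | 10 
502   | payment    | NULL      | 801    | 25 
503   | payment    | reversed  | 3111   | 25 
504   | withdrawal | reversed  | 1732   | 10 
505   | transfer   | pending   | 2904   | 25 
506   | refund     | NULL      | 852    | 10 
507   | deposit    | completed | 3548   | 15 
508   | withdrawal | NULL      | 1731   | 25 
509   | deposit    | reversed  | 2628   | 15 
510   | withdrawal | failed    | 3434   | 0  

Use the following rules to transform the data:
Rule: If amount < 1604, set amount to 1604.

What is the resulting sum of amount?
25634

Step 1: 2 records have amount < 1604
Step 2: These records originally summed to 1653
Step 3: After setting to minimum: 2 × 1604 = 3208
Step 4: Unaffected records sum: 22426
Step 5: Final sum = 3208 + 22426 = 25634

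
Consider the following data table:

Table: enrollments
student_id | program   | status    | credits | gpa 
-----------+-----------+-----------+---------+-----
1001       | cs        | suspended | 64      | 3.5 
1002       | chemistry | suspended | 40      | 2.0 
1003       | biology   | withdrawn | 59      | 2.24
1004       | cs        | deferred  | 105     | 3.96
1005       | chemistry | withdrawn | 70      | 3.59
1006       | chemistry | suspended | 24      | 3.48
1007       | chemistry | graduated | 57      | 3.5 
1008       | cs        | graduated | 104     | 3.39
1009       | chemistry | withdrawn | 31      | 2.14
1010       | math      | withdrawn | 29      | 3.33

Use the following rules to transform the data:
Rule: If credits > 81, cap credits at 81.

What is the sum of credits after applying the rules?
536

Step 1: 2 records have credits > 81
Step 2: These records originally summed to 209
Step 3: After capping: 2 × 81 = 162
Step 4: Unaffected records sum: 374
Step 5: Final sum = 162 + 374 = 536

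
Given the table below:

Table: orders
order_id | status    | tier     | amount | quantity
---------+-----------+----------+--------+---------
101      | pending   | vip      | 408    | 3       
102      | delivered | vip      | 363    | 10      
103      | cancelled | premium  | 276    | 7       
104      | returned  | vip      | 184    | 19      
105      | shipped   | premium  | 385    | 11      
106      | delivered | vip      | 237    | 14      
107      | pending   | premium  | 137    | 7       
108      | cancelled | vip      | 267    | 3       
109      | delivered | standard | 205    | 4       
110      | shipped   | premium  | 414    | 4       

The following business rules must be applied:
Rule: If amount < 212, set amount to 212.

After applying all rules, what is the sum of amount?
2986

Step 1: 3 records have amount < 212
Step 2: These records originally summed to 526
Step 3: After setting to minimum: 3 × 212 = 636
Step 4: Unaffected records sum: 2350
Step 5: Final sum = 636 + 2350 = 2986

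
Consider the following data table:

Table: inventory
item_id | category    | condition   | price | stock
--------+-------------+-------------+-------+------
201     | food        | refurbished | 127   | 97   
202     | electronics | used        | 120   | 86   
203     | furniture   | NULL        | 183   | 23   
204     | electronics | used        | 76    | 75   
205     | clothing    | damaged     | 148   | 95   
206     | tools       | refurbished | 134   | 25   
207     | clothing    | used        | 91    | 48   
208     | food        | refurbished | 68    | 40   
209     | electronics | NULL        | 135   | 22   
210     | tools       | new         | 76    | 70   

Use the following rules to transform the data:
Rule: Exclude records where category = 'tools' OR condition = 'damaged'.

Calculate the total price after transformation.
800

Step 1: Find records where category = 'tools' OR condition = 'damaged'
Step 2: 3 records match, summing to 358
Step 3: Original sum: 1158
Step 4: Remaining sum = 1158 - 358 = 800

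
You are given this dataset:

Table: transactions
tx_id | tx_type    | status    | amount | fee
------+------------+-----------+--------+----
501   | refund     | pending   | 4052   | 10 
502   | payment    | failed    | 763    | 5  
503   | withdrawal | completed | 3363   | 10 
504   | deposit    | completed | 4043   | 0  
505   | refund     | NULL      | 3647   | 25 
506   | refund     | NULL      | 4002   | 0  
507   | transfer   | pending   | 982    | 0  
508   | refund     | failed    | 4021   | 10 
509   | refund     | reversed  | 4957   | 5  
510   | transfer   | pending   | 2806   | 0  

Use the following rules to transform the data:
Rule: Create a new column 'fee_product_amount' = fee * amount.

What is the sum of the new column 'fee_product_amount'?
234135

Step 1: For each record, compute fee * amount
Example calculations:
  10 * 4052 = 40520
  5 * 763 = 3815
  10 * 3363 = 33630
  ...
Step 2: Sum all derived values
Step 3: Total = 234135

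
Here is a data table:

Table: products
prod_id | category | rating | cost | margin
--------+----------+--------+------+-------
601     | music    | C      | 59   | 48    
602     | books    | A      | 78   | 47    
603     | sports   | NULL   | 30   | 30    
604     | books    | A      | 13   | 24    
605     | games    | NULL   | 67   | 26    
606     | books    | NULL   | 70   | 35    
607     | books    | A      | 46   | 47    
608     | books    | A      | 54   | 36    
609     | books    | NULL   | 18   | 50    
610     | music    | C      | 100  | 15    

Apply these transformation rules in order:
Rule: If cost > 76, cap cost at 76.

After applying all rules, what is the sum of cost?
509

Step 1: 2 records have cost > 76
Step 2: These records originally summed to 178
Step 3: After capping: 2 × 76 = 152
Step 4: Unaffected records sum: 357
Step 5: Final sum = 152 + 357 = 509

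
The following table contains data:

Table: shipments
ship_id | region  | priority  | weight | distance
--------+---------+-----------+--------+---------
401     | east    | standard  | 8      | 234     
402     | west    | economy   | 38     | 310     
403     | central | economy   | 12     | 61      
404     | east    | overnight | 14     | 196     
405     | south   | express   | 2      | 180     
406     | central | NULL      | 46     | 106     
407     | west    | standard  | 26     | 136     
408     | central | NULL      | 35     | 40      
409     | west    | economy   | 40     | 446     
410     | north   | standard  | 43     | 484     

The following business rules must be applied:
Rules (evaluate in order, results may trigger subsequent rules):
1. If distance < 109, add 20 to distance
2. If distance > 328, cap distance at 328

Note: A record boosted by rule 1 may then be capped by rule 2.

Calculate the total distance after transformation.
1979

Step 1: Apply rule 1 to records with distance < 109
  - 3 records get bonus of 20
  - Of these, 0 records then exceed 328 and get capped
Step 2: Apply rule 2 to records with distance > 328
  - 2 records (original) are capped
Step 3: Calculate final sum = 1979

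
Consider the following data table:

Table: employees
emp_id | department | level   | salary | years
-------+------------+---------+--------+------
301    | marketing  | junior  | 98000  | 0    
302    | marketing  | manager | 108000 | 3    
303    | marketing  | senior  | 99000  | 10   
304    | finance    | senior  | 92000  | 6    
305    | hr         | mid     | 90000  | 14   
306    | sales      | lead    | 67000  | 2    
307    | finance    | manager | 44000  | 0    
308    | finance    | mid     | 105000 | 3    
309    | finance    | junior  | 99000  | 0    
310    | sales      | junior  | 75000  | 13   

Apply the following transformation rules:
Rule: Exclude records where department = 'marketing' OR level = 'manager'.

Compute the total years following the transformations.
38

Step 1: Find records where department = 'marketing' OR level = 'manager'
Step 2: 4 records match, summing to 13
Step 3: Original sum: 51
Step 4: Remaining sum = 51 - 13 = 38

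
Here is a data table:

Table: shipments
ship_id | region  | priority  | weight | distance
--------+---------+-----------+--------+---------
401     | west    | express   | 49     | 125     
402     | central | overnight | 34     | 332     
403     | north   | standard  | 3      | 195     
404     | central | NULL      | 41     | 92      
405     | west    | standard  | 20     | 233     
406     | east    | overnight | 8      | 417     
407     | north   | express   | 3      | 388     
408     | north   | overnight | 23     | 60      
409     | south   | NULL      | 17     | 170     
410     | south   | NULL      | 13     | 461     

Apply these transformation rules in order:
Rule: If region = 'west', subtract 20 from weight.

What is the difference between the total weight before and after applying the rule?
40

Step 1: Original sum of weight = 211
Step 2: 2 records have region = 'west'
Step 3: Each affected record changes by -20
Step 4: Total change = 2 × -20 = -40
Step 5: New sum = 211 + -40 = 171
Step 6: Difference = |171 - 211| = 40
        (Sum decreased by 40)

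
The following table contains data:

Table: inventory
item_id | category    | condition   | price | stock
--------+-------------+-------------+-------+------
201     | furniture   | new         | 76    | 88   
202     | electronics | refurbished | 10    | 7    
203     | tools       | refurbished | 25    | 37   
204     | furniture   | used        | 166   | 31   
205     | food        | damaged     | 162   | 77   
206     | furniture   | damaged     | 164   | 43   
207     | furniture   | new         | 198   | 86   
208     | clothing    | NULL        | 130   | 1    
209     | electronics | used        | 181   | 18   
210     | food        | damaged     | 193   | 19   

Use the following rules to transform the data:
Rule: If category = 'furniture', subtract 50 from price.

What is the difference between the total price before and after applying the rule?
200

Step 1: Original sum of price = 1305
Step 2: 4 records have category = 'furniture'
Step 3: Each affected record changes by -50
Step 4: Total change = 4 × -50 = -200
Step 5: New sum = 1305 + -200 = 1105
Step 6: Difference = |1105 - 1305| = 200
        (Sum decreased by 200)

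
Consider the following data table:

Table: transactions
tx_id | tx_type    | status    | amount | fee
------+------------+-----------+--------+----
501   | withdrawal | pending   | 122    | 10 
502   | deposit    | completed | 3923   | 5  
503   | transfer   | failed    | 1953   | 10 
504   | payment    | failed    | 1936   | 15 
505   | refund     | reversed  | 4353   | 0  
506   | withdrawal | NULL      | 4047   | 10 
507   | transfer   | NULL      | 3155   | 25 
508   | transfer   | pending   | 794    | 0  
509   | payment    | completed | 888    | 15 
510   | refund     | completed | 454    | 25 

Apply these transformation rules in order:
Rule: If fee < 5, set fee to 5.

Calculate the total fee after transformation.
125

Step 1: 2 records have fee < 5
Step 2: These records originally summed to 0
Step 3: After setting to minimum: 2 × 5 = 10
Step 4: Unaffected records sum: 115
Step 5: Final sum = 10 + 115 = 125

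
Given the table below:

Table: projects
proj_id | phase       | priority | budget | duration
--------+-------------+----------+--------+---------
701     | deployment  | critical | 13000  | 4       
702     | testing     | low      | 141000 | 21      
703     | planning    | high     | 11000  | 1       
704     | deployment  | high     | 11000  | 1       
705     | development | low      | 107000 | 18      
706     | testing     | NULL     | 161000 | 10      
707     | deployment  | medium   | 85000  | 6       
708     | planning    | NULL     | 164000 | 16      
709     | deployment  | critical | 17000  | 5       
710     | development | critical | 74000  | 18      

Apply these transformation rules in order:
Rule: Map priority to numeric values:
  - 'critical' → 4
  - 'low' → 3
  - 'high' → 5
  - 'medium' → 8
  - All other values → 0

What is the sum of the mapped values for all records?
36

Step 1: Apply mapping to each record
Step 2: Count by status:
  'critical': 3 records × 4 = 12
  'low': 2 records × 3 = 6
  'high': 2 records × 5 = 10
  'medium': 1 records × 8 = 8
Step 3: Sum all mapped values = 36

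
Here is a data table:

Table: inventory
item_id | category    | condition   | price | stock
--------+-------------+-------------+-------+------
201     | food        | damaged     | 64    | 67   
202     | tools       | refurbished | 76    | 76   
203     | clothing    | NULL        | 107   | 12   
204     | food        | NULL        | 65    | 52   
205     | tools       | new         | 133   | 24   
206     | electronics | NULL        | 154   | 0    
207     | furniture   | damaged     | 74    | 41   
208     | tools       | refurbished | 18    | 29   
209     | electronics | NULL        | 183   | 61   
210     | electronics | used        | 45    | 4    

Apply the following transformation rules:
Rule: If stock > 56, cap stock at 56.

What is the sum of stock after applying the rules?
330

Step 1: 3 records have stock > 56
Step 2: These records originally summed to 204
Step 3: After capping: 3 × 56 = 168
Step 4: Unaffected records sum: 162
Step 5: Final sum = 168 + 162 = 330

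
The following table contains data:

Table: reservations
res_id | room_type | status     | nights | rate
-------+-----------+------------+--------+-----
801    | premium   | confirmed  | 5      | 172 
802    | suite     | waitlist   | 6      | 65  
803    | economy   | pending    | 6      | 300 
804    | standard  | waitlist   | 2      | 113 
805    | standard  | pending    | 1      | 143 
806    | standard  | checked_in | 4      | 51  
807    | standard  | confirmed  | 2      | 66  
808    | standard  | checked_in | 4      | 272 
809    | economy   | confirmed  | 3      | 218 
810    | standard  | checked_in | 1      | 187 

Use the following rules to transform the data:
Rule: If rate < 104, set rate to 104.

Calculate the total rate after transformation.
1717

Step 1: 3 records have rate < 104
Step 2: These records originally summed to 182
Step 3: After setting to minimum: 3 × 104 = 312
Step 4: Unaffected records sum: 1405
Step 5: Final sum = 312 + 1405 = 1717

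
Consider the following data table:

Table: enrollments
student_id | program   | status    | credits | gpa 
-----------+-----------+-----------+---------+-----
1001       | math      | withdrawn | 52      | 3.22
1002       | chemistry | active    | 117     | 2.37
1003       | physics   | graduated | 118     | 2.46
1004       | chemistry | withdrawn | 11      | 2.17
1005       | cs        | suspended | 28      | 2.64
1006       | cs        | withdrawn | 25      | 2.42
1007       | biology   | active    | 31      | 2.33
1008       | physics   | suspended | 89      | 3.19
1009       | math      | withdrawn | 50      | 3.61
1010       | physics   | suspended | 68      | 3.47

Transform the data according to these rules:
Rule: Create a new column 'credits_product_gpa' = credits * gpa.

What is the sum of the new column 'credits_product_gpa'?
1665.9

Step 1: For each record, compute credits * gpa
Example calculations:
  52 * 3.22 = 167.44
  117 * 2.37 = 277.29
  118 * 2.46 = 290.28
  ...
Step 2: Sum all derived values
Step 3: Total = 1665.9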